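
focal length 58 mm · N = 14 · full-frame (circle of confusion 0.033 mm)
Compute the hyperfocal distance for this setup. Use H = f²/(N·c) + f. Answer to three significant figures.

Hyperfocal distance H = f²/(N·c) + f = 58²/(14 × 0.033) + 58 = 3364/0.462 + 58 ≈ 7339.4 mm ≈ 7.34 m.

7.34 m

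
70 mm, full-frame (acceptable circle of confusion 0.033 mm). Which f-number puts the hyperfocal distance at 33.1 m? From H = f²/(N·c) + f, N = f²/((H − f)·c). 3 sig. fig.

Rearrange H = f²/(N·c) + f for N: N = f² / ((H − f)·c).
N = 70² / ((33100 − 70) × 0.033) = 4900 / 1090 ≈ 4.50.

f/4.50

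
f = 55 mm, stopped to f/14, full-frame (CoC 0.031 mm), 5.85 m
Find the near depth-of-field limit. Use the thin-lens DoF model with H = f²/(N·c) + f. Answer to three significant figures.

Hyperfocal distance H = f²/(N·c) + f = 55²/(14 × 0.031) + 55 = 3025/0.434 + 55 ≈ 7025.0 mm ≈ 7.025 m.
Near limit Dn = s·(H − f)/(H + s − 2f) = 5850 × (7025.0 − 55) / (7025.0 + 5850 − 2 × 55) = 5850 × 6970.0 / 12765.0 ≈ 3194.3 mm ≈ 3.19 m.

3.19 m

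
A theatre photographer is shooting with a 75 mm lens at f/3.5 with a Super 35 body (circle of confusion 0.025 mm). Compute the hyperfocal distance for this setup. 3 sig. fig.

Hyperfocal distance H = f²/(N·c) + f = 75²/(3.5 × 0.025) + 75 = 5625/0.0875 + 75 ≈ 64360.7 mm ≈ 64.4 m.

64.4 m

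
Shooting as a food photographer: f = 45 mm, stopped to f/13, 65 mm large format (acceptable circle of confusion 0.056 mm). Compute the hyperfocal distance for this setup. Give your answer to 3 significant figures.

2.83 m

Hyperfocal distance H = f²/(N·c) + f = 45²/(13 × 0.056) + 45 = 2025/0.728 + 45 ≈ 2826.6 mm ≈ 2.83 m.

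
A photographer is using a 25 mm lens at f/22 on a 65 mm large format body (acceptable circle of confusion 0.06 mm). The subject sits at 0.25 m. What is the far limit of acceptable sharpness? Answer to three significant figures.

Hyperfocal distance H = f²/(N·c) + f = 25²/(22 × 0.06) + 25 = 625/1.32 + 25 ≈ 498.5 mm ≈ 0.498 m.
Far limit Df = s·(H − f)/(H − s) = 250 × (498.5 − 25) / (498.5 − 250) = 250 × 473.5 / 248.5 ≈ 476.37 mm.

476 mm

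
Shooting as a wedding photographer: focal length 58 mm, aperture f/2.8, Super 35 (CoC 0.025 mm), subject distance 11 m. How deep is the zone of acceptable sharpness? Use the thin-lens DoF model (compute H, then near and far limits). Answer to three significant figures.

5.28 m

Hyperfocal distance H = f²/(N·c) + f = 58²/(2.8 × 0.025) + 58 = 3364/0.07 + 58 ≈ 48115.1 mm ≈ 48.12 m.
Near limit Dn = s·(H − f)/(H + s − 2f) = 11000 × (48115.1 − 58) / (48115.1 + 11000 − 2 × 58) = 11000 × 48057.1 / 58999.1 ≈ 8959.9 mm.
Far limit Df = s·(H − f)/(H − s) = 11000 × (48115.1 − 58) / (48115.1 − 11000) = 11000 × 48057.1 / 37115.1 ≈ 14242.9 mm.
Depth of field = Df − Dn = 14242.9 − 8959.9 ≈ 5283.0 mm ≈ 5.28 m.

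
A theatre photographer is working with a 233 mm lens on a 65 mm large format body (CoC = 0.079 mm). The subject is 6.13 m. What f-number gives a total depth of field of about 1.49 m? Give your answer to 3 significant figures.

Write h = H − f = f²/(N·c). The thin-lens limits are Dn = s·h/(h + (s−f)) and Df = s·h/(h − (s−f)), so DoF = Df − Dn = 2·s·(s−f)·h / (h² − (s−f)²).
That is a quadratic in h: DoF·h² − 2·s·(s−f)·h − DoF·(s−f)² = 0 ⇒ h = (s−f)·(s + √(s² + DoF²)) / DoF = 5897 × (6130 + √(6130² + 1490²)) / 1490 = 5897 × (6130 + 6308.49) / 1490 ≈ 49228 mm.
Then N = f²/(c·h) = 233² / (0.079 × 49228) = 54289 / 3889.0 ≈ 14.

f/14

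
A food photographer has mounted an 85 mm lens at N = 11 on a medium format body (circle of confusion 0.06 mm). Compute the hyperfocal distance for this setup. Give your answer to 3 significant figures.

11.0 m

Hyperfocal distance H = f²/(N·c) + f = 85²/(11 × 0.06) + 85 = 7225/0.66 + 85 ≈ 11032.0 mm ≈ 11.0 m.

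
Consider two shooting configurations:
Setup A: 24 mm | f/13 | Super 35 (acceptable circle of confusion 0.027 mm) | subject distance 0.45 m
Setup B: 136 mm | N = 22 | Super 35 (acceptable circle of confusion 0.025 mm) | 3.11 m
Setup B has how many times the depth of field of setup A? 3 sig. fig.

Setup A: H = 24²/(13×0.027) + 24 ≈ 1665.0 mm; DoF = Df − Dn = 607.77 − 357.26 ≈ 250.51 mm.
Setup B: H = 136²/(22×0.025) + 136 ≈ 33765.1 mm; DoF = Df − Dn = 3411.72 − 2857.31 ≈ 554.41 mm.
Ratio = 554.41 / 250.51 ≈ 2.21.

2.21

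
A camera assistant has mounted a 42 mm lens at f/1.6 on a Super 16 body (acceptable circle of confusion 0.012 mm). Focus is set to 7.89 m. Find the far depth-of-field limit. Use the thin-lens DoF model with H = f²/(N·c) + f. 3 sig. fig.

Hyperfocal distance H = f²/(N·c) + f = 42²/(1.6 × 0.012) + 42 = 1764/0.0192 + 42 ≈ 91917.0 mm ≈ 91.92 m.
Far limit Df = s·(H − f)/(H − s) = 7890 × (91917.0 − 42) / (91917.0 − 7890) = 7890 × 91875.0 / 84027.0 ≈ 8626.9 mm ≈ 8.63 m.

8.63 m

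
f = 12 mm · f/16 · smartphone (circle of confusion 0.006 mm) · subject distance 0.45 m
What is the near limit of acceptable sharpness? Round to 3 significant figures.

Hyperfocal distance H = f²/(N·c) + f = 12²/(16 × 0.006) + 12 = 144/0.096 + 12 ≈ 1512.0 mm ≈ 1.512 m.
Near limit Dn = s·(H − f)/(H + s − 2f) = 450 × (1512.0 − 12) / (1512.0 + 450 − 2 × 12) = 450 × 1500.0 / 1938.0 ≈ 348.30 mm.

348 mm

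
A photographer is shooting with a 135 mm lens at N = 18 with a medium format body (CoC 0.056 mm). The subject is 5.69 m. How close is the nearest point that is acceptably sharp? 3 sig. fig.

Hyperfocal distance H = f²/(N·c) + f = 135²/(18 × 0.056) + 135 = 18225/1.008 + 135 ≈ 18215.4 mm ≈ 18.22 m.
Near limit Dn = s·(H − f)/(H + s − 2f) = 5690 × (18215.4 − 135) / (18215.4 + 5690 − 2 × 135) = 5690 × 18080.4 / 23635.4 ≈ 4352.7 mm ≈ 4.35 m.

4.35 m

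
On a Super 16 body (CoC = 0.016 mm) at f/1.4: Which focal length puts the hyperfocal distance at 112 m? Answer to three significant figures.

From H = f²/(N·c) + f, with f ≪ H: f ≈ √(H·N·c) = √(112000 × 1.4 × 0.016) = √2508.8 ≈ 50.09 mm.
The +f correction barely moves this — solving exactly, f² + N·c·f − N·c·H = 0 ⇒ f = (−N·c + √((N·c)² + 4·N·c·H))/2 = (−0.0224 + √10035)/2 ≈ 50.077 mm, so f ≈ 50.1 mm.

50.1 mm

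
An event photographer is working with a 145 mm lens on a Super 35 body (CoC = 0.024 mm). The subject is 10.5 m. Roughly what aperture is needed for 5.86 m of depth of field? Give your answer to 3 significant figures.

Write h = H − f = f²/(N·c). The thin-lens limits are Dn = s·h/(h + (s−f)) and Df = s·h/(h − (s−f)), so DoF = Df − Dn = 2·s·(s−f)·h / (h² − (s−f)²).
That is a quadratic in h: DoF·h² − 2·s·(s−f)·h − DoF·(s−f)² = 0 ⇒ h = (s−f)·(s + √(s² + DoF²)) / DoF = 10355 × (10500 + √(10500² + 5860²)) / 5860 = 10355 × (10500 + 12024.5) / 5860 ≈ 39802 mm.
Then N = f²/(c·h) = 145² / (0.024 × 39802) = 21025 / 955.26 ≈ 22.

f/22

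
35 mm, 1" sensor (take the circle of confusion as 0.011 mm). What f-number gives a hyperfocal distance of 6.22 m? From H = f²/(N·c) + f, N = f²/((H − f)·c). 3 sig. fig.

f/18

Rearrange H = f²/(N·c) + f for N: N = f² / ((H − f)·c).
N = 35² / ((6220 − 35) × 0.011) = 1225 / 68.03 ≈ 18.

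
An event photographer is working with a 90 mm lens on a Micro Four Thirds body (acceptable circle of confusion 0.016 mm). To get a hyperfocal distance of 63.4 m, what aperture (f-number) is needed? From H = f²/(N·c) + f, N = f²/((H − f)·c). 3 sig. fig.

Rearrange H = f²/(N·c) + f for N: N = f² / ((H − f)·c).
N = 90² / ((63400 − 90) × 0.016) = 8100 / 1013 ≈ 8.

f/8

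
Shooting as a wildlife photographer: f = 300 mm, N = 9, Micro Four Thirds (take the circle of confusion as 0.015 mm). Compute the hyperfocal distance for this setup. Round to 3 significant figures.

667 m

Hyperfocal distance H = f²/(N·c) + f = 300²/(9 × 0.015) + 300 = 90000/0.135 + 300 ≈ 666966.7 mm ≈ 667 m.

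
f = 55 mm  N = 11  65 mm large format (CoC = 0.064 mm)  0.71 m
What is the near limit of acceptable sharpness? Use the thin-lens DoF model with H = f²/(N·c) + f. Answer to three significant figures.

Hyperfocal distance H = f²/(N·c) + f = 55²/(11 × 0.064) + 55 = 3025/0.704 + 55 ≈ 4351.9 mm ≈ 4.352 m.
Near limit Dn = s·(H − f)/(H + s − 2f) = 710 × (4351.9 − 55) / (4351.9 + 710 − 2 × 55) = 710 × 4296.9 / 4951.9 ≈ 616.09 mm ≈ 0.616 m.

0.616 m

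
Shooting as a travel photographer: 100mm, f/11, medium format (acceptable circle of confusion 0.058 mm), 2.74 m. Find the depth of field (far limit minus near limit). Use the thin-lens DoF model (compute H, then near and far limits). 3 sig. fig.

Hyperfocal distance H = f²/(N·c) + f = 100²/(11 × 0.058) + 100 = 10000/0.638 + 100 ≈ 15774.0 mm ≈ 15.77 m.
Near limit Dn = s·(H − f)/(H + s − 2f) = 2740 × (15774.0 − 100) / (15774.0 + 2740 − 2 × 100) = 2740 × 15674.0 / 18314.0 ≈ 2345.02 mm.
Far limit Df = s·(H − f)/(H − s) = 2740 × (15774.0 − 100) / (15774.0 − 2740) = 2740 × 15674.0 / 13034.0 ≈ 3294.98 mm.
Depth of field = Df − Dn = 3294.98 − 2345.02 ≈ 949.96 mm ≈ 0.950 m.

0.950 m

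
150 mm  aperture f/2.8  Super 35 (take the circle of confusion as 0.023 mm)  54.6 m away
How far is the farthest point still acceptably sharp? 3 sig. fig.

Hyperfocal distance H = f²/(N·c) + f = 150²/(2.8 × 0.023) + 150 = 22500/0.0644 + 150 ≈ 349528.9 mm ≈ 349.5 m.
Far limit Df = s·(H − f)/(H − s) = 54600 × (349528.9 − 150) / (349528.9 − 54600) = 54600 × 349378.9 / 294928.9 ≈ 64680 mm ≈ 64.7 m.

64.7 m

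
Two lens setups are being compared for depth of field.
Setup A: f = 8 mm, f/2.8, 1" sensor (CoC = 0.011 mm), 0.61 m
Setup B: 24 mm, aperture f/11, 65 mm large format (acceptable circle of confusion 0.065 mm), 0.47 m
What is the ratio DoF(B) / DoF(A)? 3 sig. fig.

1.94

Setup A: H = 8²/(2.8×0.011) + 8 ≈ 2085.9 mm; DoF = Df − Dn = 858.81 − 472.97 ≈ 385.84 mm.
Setup B: H = 24²/(11×0.065) + 24 ≈ 829.6 mm; DoF = Df − Dn = 1052.93 − 302.52 ≈ 750.41 mm.
Ratio = 750.41 / 385.84 ≈ 1.94.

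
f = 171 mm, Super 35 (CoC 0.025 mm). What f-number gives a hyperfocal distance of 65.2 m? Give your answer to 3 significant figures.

f/18

Rearrange H = f²/(N·c) + f for N: N = f² / ((H − f)·c).
N = 171² / ((65200 − 171) × 0.025) = 29241 / 1626 ≈ 18.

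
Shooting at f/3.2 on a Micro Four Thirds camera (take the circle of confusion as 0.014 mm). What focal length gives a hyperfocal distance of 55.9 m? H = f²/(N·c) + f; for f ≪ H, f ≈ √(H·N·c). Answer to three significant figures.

50.0 mm

From H = f²/(N·c) + f, with f ≪ H: f ≈ √(H·N·c) = √(55900 × 3.2 × 0.014) = √2504.3 ≈ 50.04 mm.
The +f correction barely moves this — solving exactly, f² + N·c·f − N·c·H = 0 ⇒ f = (−N·c + √((N·c)² + 4·N·c·H))/2 = (−0.0448 + √10017)/2 ≈ 50.021 mm, so f ≈ 50.0 mm.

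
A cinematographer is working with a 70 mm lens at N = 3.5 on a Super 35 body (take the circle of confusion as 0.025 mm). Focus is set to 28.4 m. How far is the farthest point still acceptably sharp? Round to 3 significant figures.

Hyperfocal distance H = f²/(N·c) + f = 70²/(3.5 × 0.025) + 70 = 4900/0.0875 + 70 ≈ 56070.0 mm ≈ 56.07 m.
Far limit Df = s·(H − f)/(H − s) = 28400 × (56070.0 − 70) / (56070.0 − 28400) = 28400 × 56000.0 / 27670.0 ≈ 57477 mm ≈ 57.5 m.

57.5 m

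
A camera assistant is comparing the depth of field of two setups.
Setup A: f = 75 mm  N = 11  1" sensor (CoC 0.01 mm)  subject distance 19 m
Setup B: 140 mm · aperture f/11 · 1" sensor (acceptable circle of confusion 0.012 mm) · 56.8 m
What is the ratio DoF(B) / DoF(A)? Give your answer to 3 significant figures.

3.11

Setup A: H = 75²/(11×0.01) + 75 ≈ 51211.4 mm; DoF = Df − Dn = 30163 − 13868 ≈ 16295 mm.
Setup B: H = 140²/(11×0.012) + 140 ≈ 148624.8 mm; DoF = Df − Dn = 91848 − 41112 ≈ 50736 mm.
Ratio = 50736 / 16295 ≈ 3.11.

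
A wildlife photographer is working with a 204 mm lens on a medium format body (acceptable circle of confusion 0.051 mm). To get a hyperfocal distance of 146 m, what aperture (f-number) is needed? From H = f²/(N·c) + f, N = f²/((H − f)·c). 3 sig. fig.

f/5.60

Rearrange H = f²/(N·c) + f for N: N = f² / ((H − f)·c).
N = 204² / ((146000 − 204) × 0.051) = 41616 / 7436 ≈ 5.60.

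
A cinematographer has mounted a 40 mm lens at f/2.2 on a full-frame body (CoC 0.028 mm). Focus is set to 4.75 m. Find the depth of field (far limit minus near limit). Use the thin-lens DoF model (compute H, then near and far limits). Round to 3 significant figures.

1.78 m

Hyperfocal distance H = f²/(N·c) + f = 40²/(2.2 × 0.028) + 40 = 1600/0.0616 + 40 ≈ 26014.0 mm ≈ 26.01 m.
Near limit Dn = s·(H − f)/(H + s − 2f) = 4750 × (26014.0 − 40) / (26014.0 + 4750 − 2 × 40) = 4750 × 25974.0 / 30684.0 ≈ 4020.9 mm.
Far limit Df = s·(H − f)/(H − s) = 4750 × (26014.0 − 40) / (26014.0 − 4750) = 4750 × 25974.0 / 21264.0 ≈ 5802.1 mm.
Depth of field = Df − Dn = 5802.1 − 4020.9 ≈ 1781.2 mm ≈ 1.78 m.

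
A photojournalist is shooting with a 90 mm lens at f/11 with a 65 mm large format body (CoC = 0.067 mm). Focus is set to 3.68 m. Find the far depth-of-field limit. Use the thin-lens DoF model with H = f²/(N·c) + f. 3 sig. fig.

5.47 m

Hyperfocal distance H = f²/(N·c) + f = 90²/(11 × 0.067) + 90 = 8100/0.737 + 90 ≈ 11080.5 mm ≈ 11.08 m.
Far limit Df = s·(H − f)/(H − s) = 3680 × (11080.5 − 90) / (11080.5 − 3680) = 3680 × 10990.5 / 7400.5 ≈ 5465.2 mm ≈ 5.47 m.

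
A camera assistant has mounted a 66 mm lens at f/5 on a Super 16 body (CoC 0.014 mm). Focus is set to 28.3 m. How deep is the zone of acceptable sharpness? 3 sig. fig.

32.3 m

Hyperfocal distance H = f²/(N·c) + f = 66²/(5 × 0.014) + 66 = 4356/0.07 + 66 ≈ 62294.6 mm ≈ 62.29 m.
Near limit Dn = s·(H − f)/(H + s − 2f) = 28300 × (62294.6 − 66) / (62294.6 + 28300 − 2 × 66) = 28300 × 62228.6 / 90462.6 ≈ 19467 mm.
Far limit Df = s·(H − f)/(H − s) = 28300 × (62294.6 − 66) / (62294.6 − 28300) = 28300 × 62228.6 / 33994.6 ≈ 51804 mm.
Depth of field = Df − Dn = 51804 − 19467 ≈ 32337 mm ≈ 32.3 m.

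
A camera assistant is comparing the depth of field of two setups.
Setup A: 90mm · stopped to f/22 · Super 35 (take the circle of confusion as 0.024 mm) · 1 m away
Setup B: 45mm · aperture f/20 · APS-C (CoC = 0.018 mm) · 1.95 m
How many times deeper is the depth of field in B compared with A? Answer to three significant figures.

Setup A: H = 90²/(22×0.024) + 90 ≈ 15430.9 mm; DoF = Df − Dn = 1063.06 − 944.00 ≈ 119.06 mm.
Setup B: H = 45²/(20×0.018) + 45 ≈ 5670.0 mm; DoF = Df − Dn = 2948.6 − 1456.7 ≈ 1491.9 mm.
Ratio = 1491.9 / 119.06 ≈ 12.5.

12.5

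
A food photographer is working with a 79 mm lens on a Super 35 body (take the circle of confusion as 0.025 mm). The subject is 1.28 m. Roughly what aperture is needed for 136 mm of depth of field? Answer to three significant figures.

Write h = H − f = f²/(N·c). The thin-lens limits are Dn = s·h/(h + (s−f)) and Df = s·h/(h − (s−f)), so DoF = Df − Dn = 2·s·(s−f)·h / (h² − (s−f)²).
That is a quadratic in h: DoF·h² − 2·s·(s−f)·h − DoF·(s−f)² = 0 ⇒ h = (s−f)·(s + √(s² + DoF²)) / DoF = 1201 × (1280 + √(1280² + 136²)) / 136 = 1201 × (1280 + 1287.20) / 136 ≈ 22671 mm.
Then N = f²/(c·h) = 79² / (0.025 × 22671) = 6241 / 566.77 ≈ 11.

f/11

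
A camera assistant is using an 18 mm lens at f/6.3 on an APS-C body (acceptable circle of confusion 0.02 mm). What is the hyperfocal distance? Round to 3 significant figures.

2.59 m

Hyperfocal distance H = f²/(N·c) + f = 18²/(6.3 × 0.02) + 18 = 324/0.126 + 18 ≈ 2589.4 mm ≈ 2.59 m.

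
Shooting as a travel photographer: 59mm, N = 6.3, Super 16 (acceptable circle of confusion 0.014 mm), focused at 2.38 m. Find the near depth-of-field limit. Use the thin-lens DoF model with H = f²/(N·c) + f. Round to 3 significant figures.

2.25 m

Hyperfocal distance H = f²/(N·c) + f = 59²/(6.3 × 0.014) + 59 = 3481/0.0882 + 59 ≈ 39526.1 mm ≈ 39.53 m.
Near limit Dn = s·(H − f)/(H + s − 2f) = 2380 × (39526.1 − 59) / (39526.1 + 2380 − 2 × 59) = 2380 × 39467.1 / 41788.1 ≈ 2247.8 mm ≈ 2.25 m.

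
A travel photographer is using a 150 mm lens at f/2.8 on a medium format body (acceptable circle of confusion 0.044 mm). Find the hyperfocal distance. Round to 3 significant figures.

183 m

Hyperfocal distance H = f²/(N·c) + f = 150²/(2.8 × 0.044) + 150 = 22500/0.1232 + 150 ≈ 182779.9 mm ≈ 183 m.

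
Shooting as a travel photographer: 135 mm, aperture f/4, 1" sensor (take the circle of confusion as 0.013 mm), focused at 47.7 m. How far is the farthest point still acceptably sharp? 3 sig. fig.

55.2 m

Hyperfocal distance H = f²/(N·c) + f = 135²/(4 × 0.013) + 135 = 18225/0.052 + 135 ≈ 350615.8 mm ≈ 350.6 m.
Far limit Df = s·(H − f)/(H − s) = 47700 × (350615.8 − 135) / (350615.8 − 47700) = 47700 × 350480.8 / 302915.8 ≈ 55190 mm ≈ 55.2 m.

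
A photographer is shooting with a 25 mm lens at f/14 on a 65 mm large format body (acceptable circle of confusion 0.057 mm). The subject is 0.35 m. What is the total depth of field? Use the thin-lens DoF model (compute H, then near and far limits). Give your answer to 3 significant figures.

351 mm

Hyperfocal distance H = f²/(N·c) + f = 25²/(14 × 0.057) + 25 = 625/0.798 + 25 ≈ 808.2 mm ≈ 0.808 m.
Near limit Dn = s·(H − f)/(H + s − 2f) = 350 × (808.2 − 25) / (808.2 + 350 − 2 × 25) = 350 × 783.2 / 1108.2 ≈ 247.36 mm.
Far limit Df = s·(H − f)/(H − s) = 350 × (808.2 − 25) / (808.2 − 350) = 350 × 783.2 / 458.2 ≈ 598.25 mm.
Depth of field = Df − Dn = 598.25 − 247.36 ≈ 350.89 mm.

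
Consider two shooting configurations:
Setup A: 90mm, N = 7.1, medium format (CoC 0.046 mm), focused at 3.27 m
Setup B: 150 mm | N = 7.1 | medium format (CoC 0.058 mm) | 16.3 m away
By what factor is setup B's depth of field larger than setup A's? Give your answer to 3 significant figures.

Setup A: H = 90²/(7.1×0.046) + 90 ≈ 24891.0 mm; DoF = Df − Dn = 3750.95 − 2898.37 ≈ 852.58 mm.
Setup B: H = 150²/(7.1×0.058) + 150 ≈ 54788.2 mm; DoF = Df − Dn = 23140 − 12581 ≈ 10559 mm.
Ratio = 10559 / 852.58 ≈ 12.4.

12.4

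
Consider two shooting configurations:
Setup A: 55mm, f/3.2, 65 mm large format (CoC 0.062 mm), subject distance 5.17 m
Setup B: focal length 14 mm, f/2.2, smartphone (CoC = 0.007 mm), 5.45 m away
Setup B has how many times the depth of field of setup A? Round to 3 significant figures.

1.46

Setup A: H = 55²/(3.2×0.062) + 55 ≈ 15302.0 mm; DoF = Df − Dn = 7780.0 − 3871.3 ≈ 3908.7 mm.
Setup B: H = 14²/(2.2×0.007) + 14 ≈ 12741.3 mm; DoF = Df − Dn = 9513.2 − 3818.9 ≈ 5694.3 mm.
Ratio = 5694.3 / 3908.7 ≈ 1.46.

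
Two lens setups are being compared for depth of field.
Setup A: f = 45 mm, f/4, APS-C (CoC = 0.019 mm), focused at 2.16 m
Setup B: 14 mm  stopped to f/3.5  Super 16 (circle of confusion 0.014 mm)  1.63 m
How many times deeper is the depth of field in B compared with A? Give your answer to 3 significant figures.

Setup A: H = 45²/(4×0.019) + 45 ≈ 26689.7 mm; DoF = Df − Dn = 2346.24 − 2001.15 ≈ 345.09 mm.
Setup B: H = 14²/(3.5×0.014) + 14 ≈ 4014.0 mm; DoF = Df − Dn = 2734.9 − 1161.0 ≈ 1573.9 mm.
Ratio = 1573.9 / 345.09 ≈ 4.56.

4.56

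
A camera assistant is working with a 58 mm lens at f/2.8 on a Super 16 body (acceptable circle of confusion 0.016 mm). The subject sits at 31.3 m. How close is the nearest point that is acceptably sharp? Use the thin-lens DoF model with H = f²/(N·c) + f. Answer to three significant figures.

22.1 m

Hyperfocal distance H = f²/(N·c) + f = 58²/(2.8 × 0.016) + 58 = 3364/0.0448 + 58 ≈ 75147.3 mm ≈ 75.15 m.
Near limit Dn = s·(H − f)/(H + s − 2f) = 31300 × (75147.3 − 58) / (75147.3 + 31300 − 2 × 58) = 31300 × 75089.3 / 106331.3 ≈ 22104 mm ≈ 22.1 m.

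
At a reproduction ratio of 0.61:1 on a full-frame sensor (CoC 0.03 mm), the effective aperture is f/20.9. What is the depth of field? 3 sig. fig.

3.37 mm

At magnification m, DoF ≈ 2·N_eff·c/m² = 2 × 20.9 × 0.03 / 0.61² = 1.254 / 0.3721 ≈ 3.37 mm.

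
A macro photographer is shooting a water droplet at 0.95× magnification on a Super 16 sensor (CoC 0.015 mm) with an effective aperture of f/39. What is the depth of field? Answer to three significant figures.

1.30 mm

At magnification m, DoF ≈ 2·N_eff·c/m² = 2 × 39 × 0.015 / 0.95² = 1.17 / 0.9025 ≈ 1.3 mm.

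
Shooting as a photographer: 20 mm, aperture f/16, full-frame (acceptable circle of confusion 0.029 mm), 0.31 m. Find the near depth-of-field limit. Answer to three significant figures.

232 mm

Hyperfocal distance H = f²/(N·c) + f = 20²/(16 × 0.029) + 20 = 400/0.464 + 20 ≈ 882.1 mm ≈ 0.882 m.
Near limit Dn = s·(H − f)/(H + s − 2f) = 310 × (882.1 − 20) / (882.1 + 310 − 2 × 20) = 310 × 862.1 / 1152.1 ≈ 231.97 mm.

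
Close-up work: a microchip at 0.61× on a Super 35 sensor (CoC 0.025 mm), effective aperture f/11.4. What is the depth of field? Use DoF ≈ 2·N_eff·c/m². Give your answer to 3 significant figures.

At magnification m, DoF ≈ 2·N_eff·c/m² = 2 × 11.4 × 0.025 / 0.61² = 0.57 / 0.3721 ≈ 1.53 mm.

1.53 mm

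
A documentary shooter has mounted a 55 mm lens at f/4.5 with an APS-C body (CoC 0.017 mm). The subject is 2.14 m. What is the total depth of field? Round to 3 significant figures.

Hyperfocal distance H = f²/(N·c) + f = 55²/(4.5 × 0.017) + 55 = 3025/0.0765 + 55 ≈ 39597.5 mm ≈ 39.60 m.
Near limit Dn = s·(H − f)/(H + s − 2f) = 2140 × (39597.5 − 55) / (39597.5 + 2140 − 2 × 55) = 2140 × 39542.5 / 41627.5 ≈ 2032.81 mm.
Far limit Df = s·(H − f)/(H − s) = 2140 × (39597.5 − 55) / (39597.5 − 2140) = 2140 × 39542.5 / 37457.5 ≈ 2259.12 mm.
Depth of field = Df − Dn = 2259.12 − 2032.81 ≈ 226.31 mm.

226 mm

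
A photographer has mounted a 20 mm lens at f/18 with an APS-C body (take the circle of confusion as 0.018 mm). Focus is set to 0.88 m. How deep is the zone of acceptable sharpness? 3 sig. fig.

2.38 m

Hyperfocal distance H = f²/(N·c) + f = 20²/(18 × 0.018) + 20 = 400/0.324 + 20 ≈ 1254.6 mm ≈ 1.255 m.
Near limit Dn = s·(H − f)/(H + s − 2f) = 880 × (1254.6 − 20) / (1254.6 + 880 − 2 × 20) = 880 × 1234.6 / 2094.6 ≈ 518.7 mm.
Far limit Df = s·(H − f)/(H − s) = 880 × (1254.6 − 20) / (1254.6 − 880) = 880 × 1234.6 / 374.6 ≈ 2900.5 mm.
Depth of field = Df − Dn = 2900.5 − 518.7 ≈ 2381.8 mm ≈ 2.38 m.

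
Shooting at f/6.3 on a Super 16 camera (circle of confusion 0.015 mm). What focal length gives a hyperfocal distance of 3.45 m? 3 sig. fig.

From H = f²/(N·c) + f, with f ≪ H: f ≈ √(H·N·c) = √(3450 × 6.3 × 0.015) = √326.02 ≈ 18.06 mm.
Exact: f² + N·c·f − N·c·H = 0 ⇒ f = (−N·c + √((N·c)² + 4·N·c·H))/2 = (−0.0945 + √1304.1)/2 ≈ 18.009 mm ≈ 18.0 mm.

18.0 mm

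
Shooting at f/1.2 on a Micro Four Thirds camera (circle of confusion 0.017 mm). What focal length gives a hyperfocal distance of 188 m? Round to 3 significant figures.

61.9 mm

From H = f²/(N·c) + f, with f ≪ H: f ≈ √(H·N·c) = √(188000 × 1.2 × 0.017) = √3835.2 ≈ 61.93 mm.
The +f correction barely moves this — solving exactly, f² + N·c·f − N·c·H = 0 ⇒ f = (−N·c + √((N·c)² + 4·N·c·H))/2 = (−0.0204 + √15341)/2 ≈ 61.919 mm, so f ≈ 61.9 mm.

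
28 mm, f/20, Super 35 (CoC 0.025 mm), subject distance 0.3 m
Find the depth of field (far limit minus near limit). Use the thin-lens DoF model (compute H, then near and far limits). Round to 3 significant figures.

Hyperfocal distance H = f²/(N·c) + f = 28²/(20 × 0.025) + 28 = 784/0.5 + 28 ≈ 1596.0 mm ≈ 1.596 m.
Near limit Dn = s·(H − f)/(H + s − 2f) = 300 × (1596.0 − 28) / (1596.0 + 300 − 2 × 28) = 300 × 1568.0 / 1840.0 ≈ 255.65 mm.
Far limit Df = s·(H − f)/(H − s) = 300 × (1596.0 − 28) / (1596.0 − 300) = 300 × 1568.0 / 1296.0 ≈ 362.96 mm.
Depth of field = Df − Dn = 362.96 − 255.65 ≈ 107.31 mm.

107 mm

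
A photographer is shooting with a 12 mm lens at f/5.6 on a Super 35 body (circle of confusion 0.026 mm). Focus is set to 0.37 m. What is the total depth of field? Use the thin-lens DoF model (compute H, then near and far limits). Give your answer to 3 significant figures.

308 mm

Hyperfocal distance H = f²/(N·c) + f = 12²/(5.6 × 0.026) + 12 = 144/0.1456 + 12 ≈ 1001.0 mm ≈ 1.001 m.
Near limit Dn = s·(H − f)/(H + s − 2f) = 370 × (1001.0 − 12) / (1001.0 + 370 − 2 × 12) = 370 × 989.0 / 1347.0 ≈ 271.66 mm.
Far limit Df = s·(H − f)/(H − s) = 370 × (1001.0 − 12) / (1001.0 − 370) = 370 × 989.0 / 631.0 ≈ 579.92 mm.
Depth of field = Df − Dn = 579.92 − 271.66 ≈ 308.26 mm.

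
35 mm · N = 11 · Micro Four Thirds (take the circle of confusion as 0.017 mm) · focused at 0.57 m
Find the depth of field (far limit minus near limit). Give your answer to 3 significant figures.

Hyperfocal distance H = f²/(N·c) + f = 35²/(11 × 0.017) + 35 = 1225/0.187 + 35 ≈ 6585.8 mm ≈ 6.586 m.
Near limit Dn = s·(H − f)/(H + s − 2f) = 570 × (6585.8 − 35) / (6585.8 + 570 − 2 × 35) = 570 × 6550.8 / 7085.8 ≈ 526.963 mm.
Far limit Df = s·(H − f)/(H − s) = 570 × (6585.8 − 35) / (6585.8 − 570) = 570 × 6550.8 / 6015.8 ≈ 620.691 mm.
Depth of field = Df − Dn = 620.691 − 526.963 ≈ 93.728 mm.

93.7 mm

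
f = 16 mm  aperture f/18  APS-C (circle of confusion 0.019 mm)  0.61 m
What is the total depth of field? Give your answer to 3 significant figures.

Hyperfocal distance H = f²/(N·c) + f = 16²/(18 × 0.019) + 16 = 256/0.342 + 16 ≈ 764.5 mm ≈ 0.765 m.
Near limit Dn = s·(H − f)/(H + s − 2f) = 610 × (764.5 − 16) / (764.5 + 610 − 2 × 16) = 610 × 748.5 / 1342.5 ≈ 340.1 mm.
Far limit Df = s·(H − f)/(H − s) = 610 × (764.5 − 16) / (764.5 − 610) = 610 × 748.5 / 154.5 ≈ 2954.7 mm.
Depth of field = Df − Dn = 2954.7 − 340.1 ≈ 2614.6 mm ≈ 2.61 m.

2.61 m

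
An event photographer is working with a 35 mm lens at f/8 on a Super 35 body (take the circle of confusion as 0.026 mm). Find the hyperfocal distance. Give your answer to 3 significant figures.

5.92 m

Hyperfocal distance H = f²/(N·c) + f = 35²/(8 × 0.026) + 35 = 1225/0.208 + 35 ≈ 5924.4 mm ≈ 5.92 m.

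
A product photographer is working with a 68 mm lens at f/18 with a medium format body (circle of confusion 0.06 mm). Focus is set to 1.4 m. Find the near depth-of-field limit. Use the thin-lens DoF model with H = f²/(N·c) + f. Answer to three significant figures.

Hyperfocal distance H = f²/(N·c) + f = 68²/(18 × 0.06) + 68 = 4624/1.08 + 68 ≈ 4349.5 mm ≈ 4.349 m.
Near limit Dn = s·(H − f)/(H + s − 2f) = 1400 × (4349.5 − 68) / (4349.5 + 1400 − 2 × 68) = 1400 × 4281.5 / 5613.5 ≈ 1067.8 mm ≈ 1.07 m.

1.07 m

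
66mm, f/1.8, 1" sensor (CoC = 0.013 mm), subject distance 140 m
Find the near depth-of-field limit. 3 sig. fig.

79.9 m

Hyperfocal distance H = f²/(N·c) + f = 66²/(1.8 × 0.013) + 66 = 4356/0.0234 + 66 ≈ 186219.8 mm ≈ 186.2 m.
Near limit Dn = s·(H − f)/(H + s − 2f) = 140000 × (186219.8 − 66) / (186219.8 + 140000 − 2 × 66) = 140000 × 186153.8 / 326087.8 ≈ 79922 mm ≈ 79.9 m.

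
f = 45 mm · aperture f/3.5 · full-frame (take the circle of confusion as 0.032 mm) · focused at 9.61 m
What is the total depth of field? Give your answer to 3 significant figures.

Hyperfocal distance H = f²/(N·c) + f = 45²/(3.5 × 0.032) + 45 = 2025/0.112 + 45 ≈ 18125.4 mm ≈ 18.13 m.
Near limit Dn = s·(H − f)/(H + s − 2f) = 9610 × (18125.4 − 45) / (18125.4 + 9610 − 2 × 45) = 9610 × 18080.4 / 27645.4 ≈ 6285 mm.
Far limit Df = s·(H − f)/(H − s) = 9610 × (18125.4 − 45) / (18125.4 − 9610) = 9610 × 18080.4 / 8515.4 ≈ 20405 mm.
Depth of field = Df − Dn = 20405 − 6285 ≈ 14120 mm ≈ 14.1 m.

14.1 m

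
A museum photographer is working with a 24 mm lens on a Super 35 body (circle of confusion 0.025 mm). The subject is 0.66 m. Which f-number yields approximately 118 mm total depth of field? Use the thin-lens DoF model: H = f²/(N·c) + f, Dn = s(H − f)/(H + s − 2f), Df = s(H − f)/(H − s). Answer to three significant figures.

f/3.21

Write h = H − f = f²/(N·c). The thin-lens limits are Dn = s·h/(h + (s−f)) and Df = s·h/(h − (s−f)), so DoF = Df − Dn = 2·s·(s−f)·h / (h² − (s−f)²).
That is a quadratic in h: DoF·h² − 2·s·(s−f)·h − DoF·(s−f)² = 0 ⇒ h = (s−f)·(s + √(s² + DoF²)) / DoF = 636 × (660 + √(660² + 118²)) / 118 = 636 × (660 + 670.466) / 118 ≈ 7171.0 mm.
Then N = f²/(c·h) = 24² / (0.025 × 7171.0) = 576 / 179.27 ≈ 3.21.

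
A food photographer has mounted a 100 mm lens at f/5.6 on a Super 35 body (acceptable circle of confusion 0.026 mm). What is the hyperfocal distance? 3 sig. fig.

68.8 m

Hyperfocal distance H = f²/(N·c) + f = 100²/(5.6 × 0.026) + 100 = 10000/0.1456 + 100 ≈ 68781.3 mm ≈ 68.8 m.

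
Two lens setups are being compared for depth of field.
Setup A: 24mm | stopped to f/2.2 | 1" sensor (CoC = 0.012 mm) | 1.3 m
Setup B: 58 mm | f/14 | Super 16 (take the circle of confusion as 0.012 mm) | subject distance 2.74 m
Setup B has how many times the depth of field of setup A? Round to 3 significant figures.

4.90

Setup A: H = 24²/(2.2×0.012) + 24 ≈ 21842.2 mm; DoF = Df − Dn = 1380.75 − 1228.17 ≈ 152.58 mm.
Setup B: H = 58²/(14×0.012) + 58 ≈ 20081.8 mm; DoF = Df − Dn = 3163.76 − 2416.35 ≈ 747.41 mm.
Ratio = 747.41 / 152.58 ≈ 4.90.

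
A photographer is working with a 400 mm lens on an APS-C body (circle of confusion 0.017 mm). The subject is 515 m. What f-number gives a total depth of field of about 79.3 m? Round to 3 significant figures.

f/1.40

Write h = H − f = f²/(N·c). The thin-lens limits are Dn = s·h/(h + (s−f)) and Df = s·h/(h − (s−f)), so DoF = Df − Dn = 2·s·(s−f)·h / (h² − (s−f)²).
That is a quadratic in h: DoF·h² − 2·s·(s−f)·h − DoF·(s−f)² = 0 ⇒ h = (s−f)·(s + √(s² + DoF²)) / DoF = 514600 × (515000 + √(515000² + 79300²)) / 79300 = 514600 × (515000 + 521070) / 79300 ≈ 6723347 mm.
Then N = f²/(c·h) = 400² / (0.017 × 6723347) = 160000 / 114297 ≈ 1.40.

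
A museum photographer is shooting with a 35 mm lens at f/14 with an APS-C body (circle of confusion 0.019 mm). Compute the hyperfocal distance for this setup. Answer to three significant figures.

Hyperfocal distance H = f²/(N·c) + f = 35²/(14 × 0.019) + 35 = 1225/0.266 + 35 ≈ 4640.3 mm ≈ 4.64 m.

4.64 m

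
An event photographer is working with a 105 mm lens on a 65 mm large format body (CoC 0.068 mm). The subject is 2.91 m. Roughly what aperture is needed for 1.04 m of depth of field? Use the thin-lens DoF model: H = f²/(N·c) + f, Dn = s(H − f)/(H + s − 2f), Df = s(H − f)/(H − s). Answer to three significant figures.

Write h = H − f = f²/(N·c). The thin-lens limits are Dn = s·h/(h + (s−f)) and Df = s·h/(h − (s−f)), so DoF = Df − Dn = 2·s·(s−f)·h / (h² − (s−f)²).
That is a quadratic in h: DoF·h² − 2·s·(s−f)·h − DoF·(s−f)² = 0 ⇒ h = (s−f)·(s + √(s² + DoF²)) / DoF = 2805 × (2910 + √(2910² + 1040²)) / 1040 = 2805 × (2910 + 3090.26) / 1040 ≈ 16183 mm.
Then N = f²/(c·h) = 105² / (0.068 × 16183) = 11025 / 1100.5 ≈ 10.

f/10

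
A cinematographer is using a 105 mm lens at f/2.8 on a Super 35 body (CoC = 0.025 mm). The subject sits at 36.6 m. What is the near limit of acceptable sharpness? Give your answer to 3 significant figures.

Hyperfocal distance H = f²/(N·c) + f = 105²/(2.8 × 0.025) + 105 = 11025/0.07 + 105 ≈ 157605.0 mm ≈ 157.6 m.
Near limit Dn = s·(H − f)/(H + s − 2f) = 36600 × (157605.0 − 105) / (157605.0 + 36600 − 2 × 105) = 36600 × 157500.0 / 193995.0 ≈ 29715 mm ≈ 29.7 m.

29.7 m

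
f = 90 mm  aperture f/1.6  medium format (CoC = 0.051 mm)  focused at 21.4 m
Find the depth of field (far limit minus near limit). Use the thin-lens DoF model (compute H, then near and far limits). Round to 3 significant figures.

Hyperfocal distance H = f²/(N·c) + f = 90²/(1.6 × 0.051) + 90 = 8100/0.0816 + 90 ≈ 99354.7 mm ≈ 99.35 m.
Near limit Dn = s·(H − f)/(H + s − 2f) = 21400 × (99354.7 − 90) / (99354.7 + 21400 − 2 × 90) = 21400 × 99264.7 / 120574.7 ≈ 17617.8 mm.
Far limit Df = s·(H − f)/(H − s) = 21400 × (99354.7 − 90) / (99354.7 − 21400) = 21400 × 99264.7 / 77954.7 ≈ 27250.0 mm.
Depth of field = Df − Dn = 27250.0 − 17617.8 ≈ 9632.2 mm ≈ 9.63 m.

9.63 m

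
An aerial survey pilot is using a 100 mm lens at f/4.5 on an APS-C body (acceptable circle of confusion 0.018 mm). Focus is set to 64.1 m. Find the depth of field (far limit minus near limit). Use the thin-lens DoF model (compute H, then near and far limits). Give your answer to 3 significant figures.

Hyperfocal distance H = f²/(N·c) + f = 100²/(4.5 × 0.018) + 100 = 10000/0.081 + 100 ≈ 123556.8 mm ≈ 123.6 m.
Near limit Dn = s·(H − f)/(H + s − 2f) = 64100 × (123556.8 − 100) / (123556.8 + 64100 − 2 × 100) = 64100 × 123456.8 / 187456.8 ≈ 42215 mm.
Far limit Df = s·(H − f)/(H − s) = 64100 × (123556.8 − 100) / (123556.8 − 64100) = 64100 × 123456.8 / 59456.8 ≈ 133098 mm.
Depth of field = Df − Dn = 133098 − 42215 ≈ 90883 mm ≈ 90.9 m.

90.9 m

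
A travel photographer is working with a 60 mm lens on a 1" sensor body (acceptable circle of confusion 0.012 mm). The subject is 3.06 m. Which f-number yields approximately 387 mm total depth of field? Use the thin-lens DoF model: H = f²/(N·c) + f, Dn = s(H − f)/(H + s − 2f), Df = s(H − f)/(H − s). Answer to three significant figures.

Write h = H − f = f²/(N·c). The thin-lens limits are Dn = s·h/(h + (s−f)) and Df = s·h/(h − (s−f)), so DoF = Df − Dn = 2·s·(s−f)·h / (h² − (s−f)²).
That is a quadratic in h: DoF·h² − 2·s·(s−f)·h − DoF·(s−f)² = 0 ⇒ h = (s−f)·(s + √(s² + DoF²)) / DoF = 3000 × (3060 + √(3060² + 387²)) / 387 = 3000 × (3060 + 3084.37) / 387 ≈ 47631 mm.
Then N = f²/(c·h) = 60² / (0.012 × 47631) = 3600 / 571.57 ≈ 6.30.

f/6.30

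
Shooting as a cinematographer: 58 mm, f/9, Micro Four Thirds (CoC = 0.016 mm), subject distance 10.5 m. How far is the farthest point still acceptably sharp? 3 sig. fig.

19.0 m

Hyperfocal distance H = f²/(N·c) + f = 58²/(9 × 0.016) + 58 = 3364/0.144 + 58 ≈ 23419.1 mm ≈ 23.42 m.
Far limit Df = s·(H − f)/(H − s) = 10500 × (23419.1 − 58) / (23419.1 − 10500) = 10500 × 23361.1 / 12919.1 ≈ 18987 mm ≈ 19.0 m.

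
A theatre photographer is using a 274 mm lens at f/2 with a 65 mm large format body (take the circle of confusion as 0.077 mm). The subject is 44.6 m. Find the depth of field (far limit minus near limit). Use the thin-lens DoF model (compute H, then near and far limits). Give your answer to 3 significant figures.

8.18 m

Hyperfocal distance H = f²/(N·c) + f = 274²/(2 × 0.077) + 274 = 75076/0.154 + 274 ≈ 487780.5 mm ≈ 487.8 m.
Near limit Dn = s·(H − f)/(H + s − 2f) = 44600 × (487780.5 − 274) / (487780.5 + 44600 − 2 × 274) = 44600 × 487506.5 / 531832.5 ≈ 40882.8 mm.
Far limit Df = s·(H − f)/(H − s) = 44600 × (487780.5 − 274) / (487780.5 − 44600) = 44600 × 487506.5 / 443180.5 ≈ 49060.8 mm.
Depth of field = Df − Dn = 49060.8 − 40882.8 ≈ 8178.0 mm ≈ 8.18 m.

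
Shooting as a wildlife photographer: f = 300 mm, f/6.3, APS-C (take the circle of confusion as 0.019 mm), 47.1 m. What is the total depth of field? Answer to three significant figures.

Hyperfocal distance H = f²/(N·c) + f = 300²/(6.3 × 0.019) + 300 = 90000/0.1197 + 300 ≈ 752179.7 mm ≈ 752.2 m.
Near limit Dn = s·(H − f)/(H + s − 2f) = 47100 × (752179.7 − 300) / (752179.7 + 47100 − 2 × 300) = 47100 × 751879.7 / 798679.7 ≈ 44340.1 mm.
Far limit Df = s·(H − f)/(H − s) = 47100 × (752179.7 − 300) / (752179.7 − 47100) = 47100 × 751879.7 / 705079.7 ≈ 50226.3 mm.
Depth of field = Df − Dn = 50226.3 − 44340.1 ≈ 5886.2 mm ≈ 5.89 m.

5.89 m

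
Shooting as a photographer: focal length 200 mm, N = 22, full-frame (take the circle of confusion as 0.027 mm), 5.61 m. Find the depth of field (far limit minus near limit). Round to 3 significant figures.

Hyperfocal distance H = f²/(N·c) + f = 200²/(22 × 0.027) + 200 = 40000/0.594 + 200 ≈ 67540.1 mm ≈ 67.54 m.
Near limit Dn = s·(H − f)/(H + s − 2f) = 5610 × (67540.1 − 200) / (67540.1 + 5610 − 2 × 200) = 5610 × 67340.1 / 72750.1 ≈ 5192.82 mm.
Far limit Df = s·(H − f)/(H − s) = 5610 × (67540.1 − 200) / (67540.1 − 5610) = 5610 × 67340.1 / 61930.1 ≈ 6100.07 mm.
Depth of field = Df − Dn = 6100.07 − 5192.82 ≈ 907.25 mm ≈ 0.907 m.

0.907 m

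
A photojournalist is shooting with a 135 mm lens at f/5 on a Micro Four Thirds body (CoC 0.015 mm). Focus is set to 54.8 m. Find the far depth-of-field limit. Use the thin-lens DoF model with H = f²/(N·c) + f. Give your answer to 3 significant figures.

70.7 m

Hyperfocal distance H = f²/(N·c) + f = 135²/(5 × 0.015) + 135 = 18225/0.075 + 135 ≈ 243135.0 mm ≈ 243.1 m.
Far limit Df = s·(H − f)/(H − s) = 54800 × (243135.0 − 135) / (243135.0 − 54800) = 54800 × 243000.0 / 188335.0 ≈ 70706 mm ≈ 70.7 m.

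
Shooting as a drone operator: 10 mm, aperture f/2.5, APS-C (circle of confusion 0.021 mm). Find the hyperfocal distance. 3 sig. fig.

Hyperfocal distance H = f²/(N·c) + f = 10²/(2.5 × 0.021) + 10 = 100/0.0525 + 10 ≈ 1914.8 mm ≈ 1.91 m.

1.91 m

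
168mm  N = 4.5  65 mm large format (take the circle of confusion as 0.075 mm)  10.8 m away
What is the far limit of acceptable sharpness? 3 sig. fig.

Hyperfocal distance H = f²/(N·c) + f = 168²/(4.5 × 0.075) + 168 = 28224/0.3375 + 168 ≈ 83794.7 mm ≈ 83.79 m.
Far limit Df = s·(H − f)/(H − s) = 10800 × (83794.7 − 168) / (83794.7 − 10800) = 10800 × 83626.7 / 72994.7 ≈ 12373 mm ≈ 12.4 m.

12.4 m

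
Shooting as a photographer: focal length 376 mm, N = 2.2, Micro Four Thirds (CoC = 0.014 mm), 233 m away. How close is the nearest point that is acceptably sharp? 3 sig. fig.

222 m

Hyperfocal distance H = f²/(N·c) + f = 376²/(2.2 × 0.014) + 376 = 141376/0.0308 + 376 ≈ 4590505.9 mm ≈ 4591 m.
Near limit Dn = s·(H − f)/(H + s − 2f) = 233000 × (4590505.9 − 376) / (4590505.9 + 233000 − 2 × 376) = 233000 × 4590129.9 / 4822753.9 ≈ 221761 mm ≈ 222 m.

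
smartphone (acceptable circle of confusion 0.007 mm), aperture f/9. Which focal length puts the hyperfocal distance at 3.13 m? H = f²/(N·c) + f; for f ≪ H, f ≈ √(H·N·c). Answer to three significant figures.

From H = f²/(N·c) + f, with f ≪ H: f ≈ √(H·N·c) = √(3130 × 9 × 0.007) = √197.19 ≈ 14.04 mm.
The +f correction barely moves this — solving exactly, f² + N·c·f − N·c·H = 0 ⇒ f = (−N·c + √((N·c)² + 4·N·c·H))/2 = (−0.063 + √788.76)/2 ≈ 14.011 mm, so f ≈ 14.0 mm.

14.0 mm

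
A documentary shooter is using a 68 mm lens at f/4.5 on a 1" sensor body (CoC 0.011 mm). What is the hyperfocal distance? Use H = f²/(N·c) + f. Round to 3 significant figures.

Hyperfocal distance H = f²/(N·c) + f = 68²/(4.5 × 0.011) + 68 = 4624/0.0495 + 68 ≈ 93482.1 mm ≈ 93.5 m.

93.5 m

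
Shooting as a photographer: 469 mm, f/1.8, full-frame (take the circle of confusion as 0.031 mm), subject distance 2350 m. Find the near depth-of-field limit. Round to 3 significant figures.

Hyperfocal distance H = f²/(N·c) + f = 469²/(1.8 × 0.031) + 469 = 219961/0.0558 + 469 ≈ 3942422.4 mm ≈ 3942 m.
Near limit Dn = s·(H − f)/(H + s − 2f) = 2350000 × (3942422.4 − 469) / (3942422.4 + 2350000 − 2 × 469) = 2350000 × 3941953.4 / 6291484.4 ≈ 1472401 mm ≈ 1470 m.

1470 m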